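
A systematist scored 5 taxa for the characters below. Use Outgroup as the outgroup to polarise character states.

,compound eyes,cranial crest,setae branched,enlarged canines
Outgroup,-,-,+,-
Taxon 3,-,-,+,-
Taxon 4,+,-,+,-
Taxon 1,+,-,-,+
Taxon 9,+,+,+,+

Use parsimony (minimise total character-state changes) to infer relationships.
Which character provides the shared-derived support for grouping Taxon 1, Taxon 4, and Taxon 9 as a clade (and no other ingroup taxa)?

compound eyes

Character polarity is set by the outgroup: the derived state is whichever differs from the outgroup's state, so for setae branched the derived state is '-', and for the remaining characters it is '+'.
Only Taxon 1, Taxon 4, and Taxon 9 show the derived state '+' for compound eyes, supporting them as a clade.
cranial crest (derived state '+') is unique to Taxon 9 (autapomorphy; uninformative for grouping).
setae branched: derived state '-' in Taxon 1 only — an autapomorphy, so it tells us nothing about relationships among taxa.
enlarged canines (derived state '+') is shared by Taxon 1 and Taxon 9 — a synapomorphy uniting that clade.
Most parsimonious ingroup topology: (Taxon 3,(Taxon 4,(Taxon 1,Taxon 9))).
The clade {Taxon 1, Taxon 4, Taxon 9} is supported by compound eyes: its derived state '+' occurs in exactly those taxa and in no other taxon (including the outgroup).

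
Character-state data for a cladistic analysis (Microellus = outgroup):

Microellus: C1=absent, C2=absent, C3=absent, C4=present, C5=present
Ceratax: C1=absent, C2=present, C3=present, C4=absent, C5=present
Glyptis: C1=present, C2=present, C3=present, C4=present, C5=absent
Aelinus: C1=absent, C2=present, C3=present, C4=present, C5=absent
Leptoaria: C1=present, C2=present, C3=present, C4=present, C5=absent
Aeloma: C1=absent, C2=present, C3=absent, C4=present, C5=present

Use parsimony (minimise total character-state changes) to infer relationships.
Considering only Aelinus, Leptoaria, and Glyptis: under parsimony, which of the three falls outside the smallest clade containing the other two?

Character polarity is set by the outgroup: the derived state is whichever differs from the outgroup's state, so for C4, C5 the derived state is 'absent', and for the remaining characters it is 'present'.
Only Glyptis and Leptoaria show the derived state 'present' for C1, supporting them as a clade.
C2 (derived state 'present') is shared by all ingroup taxa — unites the whole ingroup.
C3: derived state 'present' in Aelinus, Ceratax, Glyptis, and Leptoaria only — synapomorphy for {Aelinus, Ceratax, Glyptis, Leptoaria}.
C4 (derived state 'absent') is unique to Ceratax (autapomorphy; uninformative for grouping).
Only Aelinus, Glyptis, and Leptoaria show the derived state 'absent' for C5, supporting them as a clade.
Most parsimonious ingroup topology: ((Ceratax,((Glyptis,Leptoaria),Aelinus)),Aeloma).
Leptoaria and Glyptis share a more recent common ancestor with each other than either does with Aelinus, so Aelinus is the least closely related of the three.

Aelinus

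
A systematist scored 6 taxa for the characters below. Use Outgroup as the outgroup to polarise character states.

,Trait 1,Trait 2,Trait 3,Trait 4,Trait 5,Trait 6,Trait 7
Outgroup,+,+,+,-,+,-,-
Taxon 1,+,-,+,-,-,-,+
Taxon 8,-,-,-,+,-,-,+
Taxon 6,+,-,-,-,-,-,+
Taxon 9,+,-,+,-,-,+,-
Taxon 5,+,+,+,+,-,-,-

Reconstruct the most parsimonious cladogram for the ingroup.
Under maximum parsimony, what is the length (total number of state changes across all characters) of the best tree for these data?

Character polarity is set by the outgroup: the derived state is whichever differs from the outgroup's state, so for Trait 1, Trait 2, Trait 3, Trait 5 the derived state is '-', and for the remaining characters it is '+'.
Trait 1 (derived state '-') is unique to Taxon 8 (autapomorphy; uninformative for grouping).
Trait 2 (derived state '-') is shared by Taxon 1, Taxon 6, Taxon 8, and Taxon 9 — a synapomorphy uniting that clade.
Trait 3: derived state '-' in Taxon 6 and Taxon 8 only — synapomorphy for {Taxon 6, Taxon 8}.
Trait 4 groups Taxon 5 and Taxon 8, which is incompatible with the clades supported by the remaining characters; treating it as convergent (homoplasy) costs fewer steps than any alternative tree.
All ingroup taxa share the derived state '-' for Trait 5; it defines the ingroup but does not resolve relationships within it.
Trait 6 (derived state '+') is unique to Taxon 9 (autapomorphy; uninformative for grouping).
Trait 7: derived state '+' in Taxon 1, Taxon 6, and Taxon 8 only — synapomorphy for {Taxon 1, Taxon 6, Taxon 8}.
Most parsimonious ingroup topology: (((Taxon 1,(Taxon 8,Taxon 6)),Taxon 9),Taxon 5).
Changes per character on this tree: Trait 1: 1; Trait 2: 1; Trait 3: 1; Trait 4: 2; Trait 5: 1; Trait 6: 1; Trait 7: 1.
Total = 8.

8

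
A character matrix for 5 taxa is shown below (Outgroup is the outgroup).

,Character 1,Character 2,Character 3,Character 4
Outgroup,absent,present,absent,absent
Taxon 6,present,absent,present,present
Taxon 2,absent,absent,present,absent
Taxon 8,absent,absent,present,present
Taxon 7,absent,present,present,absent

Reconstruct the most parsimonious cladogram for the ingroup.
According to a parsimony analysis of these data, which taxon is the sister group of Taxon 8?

Character polarity is set by the outgroup: the derived state is whichever differs from the outgroup's state, so for Character 2 the derived state is 'absent', and for the remaining characters it is 'present'.
Character 1 (derived state 'present') is unique to Taxon 6 (autapomorphy; uninformative for grouping).
Character 2: derived state 'absent' in Taxon 2, Taxon 6, and Taxon 8 only — synapomorphy for {Taxon 2, Taxon 6, Taxon 8}.
All ingroup taxa share the derived state 'present' for Character 3; it defines the ingroup but does not resolve relationships within it.
Character 4: derived state 'present' in Taxon 6 and Taxon 8 only — synapomorphy for {Taxon 6, Taxon 8}.
Most parsimonious ingroup topology: (((Taxon 6,Taxon 8),Taxon 2),Taxon 7).
Taxon 8 and Taxon 6 form a cherry on this tree, so they are sister taxa.

Taxon 6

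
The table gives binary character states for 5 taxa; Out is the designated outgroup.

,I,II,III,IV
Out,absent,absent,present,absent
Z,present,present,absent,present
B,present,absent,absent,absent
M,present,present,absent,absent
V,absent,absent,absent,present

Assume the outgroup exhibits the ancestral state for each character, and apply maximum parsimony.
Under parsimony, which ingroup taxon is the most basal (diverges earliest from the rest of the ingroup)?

V

Character polarity is set by the outgroup: the derived state is whichever differs from the outgroup's state, so for III the derived state is 'absent', and for the remaining characters it is 'present'.
I: derived state 'present' in B, M, and Z only — synapomorphy for {B, M, Z}.
II (derived state 'present') is shared by M and Z — a synapomorphy uniting that clade.
III (derived state 'absent') is shared by all ingroup taxa — unites the whole ingroup.
IV (state 'present') occurs in V and Z but conflicts with the nesting implied by the other characters — most parsimoniously interpreted as homoplasy.
Most parsimonious ingroup topology: (((Z,M),B),V).
V is sister to the clade containing all other ingroup taxa, so it is the earliest-diverging (most basal) ingroup lineage.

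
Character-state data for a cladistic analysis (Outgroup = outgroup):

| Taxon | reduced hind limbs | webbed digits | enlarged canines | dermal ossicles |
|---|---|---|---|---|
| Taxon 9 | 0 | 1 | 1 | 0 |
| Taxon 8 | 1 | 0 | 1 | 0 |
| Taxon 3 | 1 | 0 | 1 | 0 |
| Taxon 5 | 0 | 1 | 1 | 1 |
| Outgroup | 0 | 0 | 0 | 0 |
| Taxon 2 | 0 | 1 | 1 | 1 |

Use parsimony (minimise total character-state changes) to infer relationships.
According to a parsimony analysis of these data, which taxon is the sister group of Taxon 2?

Taxon 5

The outgroup has state '0' for every character, so '1' is the derived state throughout.
reduced hind limbs (derived state '1') is shared by Taxon 3 and Taxon 8 — a synapomorphy uniting that clade.
Only Taxon 2, Taxon 5, and Taxon 9 show the derived state '1' for webbed digits, supporting them as a clade.
enlarged canines (derived state '1') is shared by all ingroup taxa — unites the whole ingroup.
dermal ossicles (derived state '1') is shared by Taxon 2 and Taxon 5 — a synapomorphy uniting that clade.
Most parsimonious ingroup topology: ((Taxon 3,Taxon 8),(Taxon 9,(Taxon 5,Taxon 2))).
Taxon 2 and Taxon 5 form a cherry on this tree, so they are sister taxa.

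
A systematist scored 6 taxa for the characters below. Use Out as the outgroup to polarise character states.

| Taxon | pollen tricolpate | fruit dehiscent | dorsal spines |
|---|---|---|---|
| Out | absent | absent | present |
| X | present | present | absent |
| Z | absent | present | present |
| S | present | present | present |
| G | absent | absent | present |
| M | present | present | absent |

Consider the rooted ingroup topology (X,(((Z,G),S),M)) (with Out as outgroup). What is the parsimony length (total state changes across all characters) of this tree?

Map each character onto (X,(((Z,G),S),M)) (rooted by Out) and count the minimum state changes it requires (Fitch parsimony):
pollen tricolpate: 2; fruit dehiscent: 2; dorsal spines: 2.
Total tree length = 6.

6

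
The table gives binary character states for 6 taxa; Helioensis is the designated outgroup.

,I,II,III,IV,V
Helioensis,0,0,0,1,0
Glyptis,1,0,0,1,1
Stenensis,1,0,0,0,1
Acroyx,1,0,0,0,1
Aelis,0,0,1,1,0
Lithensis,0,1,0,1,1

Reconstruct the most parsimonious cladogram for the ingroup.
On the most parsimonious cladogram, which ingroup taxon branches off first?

Character polarity is set by the outgroup: the derived state is whichever differs from the outgroup's state, so for IV the derived state is '0', and for the remaining characters it is '1'.
Only Acroyx, Glyptis, and Stenensis show the derived state '1' for I, supporting them as a clade.
II: derived state '1' in Lithensis only — an autapomorphy, so it tells us nothing about relationships among taxa.
III (derived state '1') is unique to Aelis (autapomorphy; uninformative for grouping).
IV: derived state '0' in Acroyx and Stenensis only — synapomorphy for {Acroyx, Stenensis}.
V (derived state '1') is shared by Acroyx, Glyptis, Lithensis, and Stenensis — a synapomorphy uniting that clade.
Most parsimonious ingroup topology: (((Glyptis,(Stenensis,Acroyx)),Lithensis),Aelis).
Aelis is sister to the clade containing all other ingroup taxa, so it is the earliest-diverging (most basal) ingroup lineage.

Aelis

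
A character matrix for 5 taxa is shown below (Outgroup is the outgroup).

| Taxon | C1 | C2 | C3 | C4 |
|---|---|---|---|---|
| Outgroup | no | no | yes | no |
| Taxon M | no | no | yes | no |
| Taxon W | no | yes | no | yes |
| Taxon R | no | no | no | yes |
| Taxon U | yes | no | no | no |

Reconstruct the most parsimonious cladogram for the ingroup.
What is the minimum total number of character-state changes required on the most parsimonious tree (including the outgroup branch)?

Character polarity is set by the outgroup: the derived state is whichever differs from the outgroup's state, so for C3 the derived state is 'no', and for the remaining characters it is 'yes'.
C1 (derived state 'yes') is unique to Taxon U (autapomorphy; uninformative for grouping).
C2: derived state 'yes' in Taxon W only — an autapomorphy, so it tells us nothing about relationships among taxa.
Only Taxon R, Taxon U, and Taxon W show the derived state 'no' for C3, supporting them as a clade.
C4: derived state 'yes' in Taxon R and Taxon W only — synapomorphy for {Taxon R, Taxon W}.
Most parsimonious ingroup topology: (Taxon M,((Taxon W,Taxon R),Taxon U)).
Changes per character on this tree: C1: 1; C2: 1; C3: 1; C4: 1.
Total = 4.

4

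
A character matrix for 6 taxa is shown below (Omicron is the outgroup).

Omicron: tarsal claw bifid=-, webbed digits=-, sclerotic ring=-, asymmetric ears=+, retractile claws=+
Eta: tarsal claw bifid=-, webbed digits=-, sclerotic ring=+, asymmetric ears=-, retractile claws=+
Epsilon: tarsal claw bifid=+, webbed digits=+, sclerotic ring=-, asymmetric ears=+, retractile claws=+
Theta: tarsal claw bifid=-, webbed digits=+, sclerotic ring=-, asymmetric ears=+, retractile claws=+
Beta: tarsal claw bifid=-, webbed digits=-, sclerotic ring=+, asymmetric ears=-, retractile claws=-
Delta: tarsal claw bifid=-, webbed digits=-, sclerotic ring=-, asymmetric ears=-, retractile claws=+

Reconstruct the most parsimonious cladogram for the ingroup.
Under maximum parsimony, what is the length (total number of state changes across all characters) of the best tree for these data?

5

Character polarity is set by the outgroup: the derived state is whichever differs from the outgroup's state, so for asymmetric ears, retractile claws the derived state is '-', and for the remaining characters it is '+'.
tarsal claw bifid (derived state '+') is unique to Epsilon (autapomorphy; uninformative for grouping).
webbed digits (derived state '+') is shared by Epsilon and Theta — a synapomorphy uniting that clade.
sclerotic ring (derived state '+') is shared by Beta and Eta — a synapomorphy uniting that clade.
asymmetric ears: derived state '-' in Beta, Delta, and Eta only — synapomorphy for {Beta, Delta, Eta}.
retractile claws: derived state '-' in Beta only — an autapomorphy, so it tells us nothing about relationships among taxa.
Most parsimonious ingroup topology: (((Beta,Eta),Delta),(Epsilon,Theta)).
Changes per character on this tree: tarsal claw bifid: 1; webbed digits: 1; sclerotic ring: 1; asymmetric ears: 1; retractile claws: 1.
Total = 5.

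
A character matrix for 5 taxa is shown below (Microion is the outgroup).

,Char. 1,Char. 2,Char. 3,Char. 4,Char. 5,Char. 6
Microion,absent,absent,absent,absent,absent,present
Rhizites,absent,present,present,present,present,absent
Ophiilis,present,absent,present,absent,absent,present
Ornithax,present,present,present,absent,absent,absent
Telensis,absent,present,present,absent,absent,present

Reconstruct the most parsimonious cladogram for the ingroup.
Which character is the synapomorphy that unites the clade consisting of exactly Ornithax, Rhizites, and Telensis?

Character polarity is set by the outgroup: the derived state is whichever differs from the outgroup's state, so for Char. 6 the derived state is 'absent', and for the remaining characters it is 'present'.
Char. 1 groups Ophiilis and Ornithax, which is incompatible with the clades supported by the remaining characters; treating it as convergent (homoplasy) costs fewer steps than any alternative tree.
Char. 2: derived state 'present' in Ornithax, Rhizites, and Telensis only — synapomorphy for {Ornithax, Rhizites, Telensis}.
Char. 3 (derived state 'present') is shared by all ingroup taxa — unites the whole ingroup.
Char. 4: derived state 'present' in Rhizites only — an autapomorphy, so it tells us nothing about relationships among taxa.
Char. 5: derived state 'present' in Rhizites only — an autapomorphy, so it tells us nothing about relationships among taxa.
Only Ornithax and Rhizites show the derived state 'absent' for Char. 6, supporting them as a clade.
Most parsimonious ingroup topology: (((Rhizites,Ornithax),Telensis),Ophiilis).
The clade {Ornithax, Rhizites, Telensis} is supported by Char. 2: its derived state 'present' occurs in exactly those taxa and in no other taxon (including the outgroup).

Char. 2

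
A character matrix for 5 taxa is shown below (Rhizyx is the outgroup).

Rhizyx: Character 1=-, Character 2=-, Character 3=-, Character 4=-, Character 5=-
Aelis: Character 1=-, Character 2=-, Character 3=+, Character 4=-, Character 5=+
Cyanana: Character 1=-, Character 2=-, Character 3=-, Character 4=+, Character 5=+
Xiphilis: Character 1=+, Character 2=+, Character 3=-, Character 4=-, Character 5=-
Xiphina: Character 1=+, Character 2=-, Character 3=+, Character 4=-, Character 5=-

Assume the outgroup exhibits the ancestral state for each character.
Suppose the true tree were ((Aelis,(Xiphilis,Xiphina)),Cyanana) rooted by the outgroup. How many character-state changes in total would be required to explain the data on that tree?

Map each character onto ((Aelis,(Xiphilis,Xiphina)),Cyanana) (rooted by Rhizyx) and count the minimum state changes it requires (Fitch parsimony):
Character 1: 1; Character 2: 1; Character 3: 2; Character 4: 1; Character 5: 2.
Total tree length = 7.

7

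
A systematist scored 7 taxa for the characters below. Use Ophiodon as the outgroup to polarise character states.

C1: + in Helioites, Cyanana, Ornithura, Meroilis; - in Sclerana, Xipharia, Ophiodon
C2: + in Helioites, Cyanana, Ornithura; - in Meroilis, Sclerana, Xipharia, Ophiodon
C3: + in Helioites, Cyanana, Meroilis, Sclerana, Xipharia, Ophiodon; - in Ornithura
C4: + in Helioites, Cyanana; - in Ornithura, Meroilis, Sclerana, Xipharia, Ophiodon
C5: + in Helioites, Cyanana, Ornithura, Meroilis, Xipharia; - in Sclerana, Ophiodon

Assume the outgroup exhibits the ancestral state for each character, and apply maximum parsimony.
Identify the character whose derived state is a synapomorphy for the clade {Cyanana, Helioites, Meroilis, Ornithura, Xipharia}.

Character polarity is set by the outgroup: the derived state is whichever differs from the outgroup's state, so for C3 the derived state is '-', and for the remaining characters it is '+'.
Only Cyanana, Helioites, Meroilis, and Ornithura show the derived state '+' for C1, supporting them as a clade.
Only Cyanana, Helioites, and Ornithura show the derived state '+' for C2, supporting them as a clade.
C3 (derived state '-') is unique to Ornithura (autapomorphy; uninformative for grouping).
Only Cyanana and Helioites show the derived state '+' for C4, supporting them as a clade.
C5 (derived state '+') is shared by Cyanana, Helioites, Meroilis, Ornithura, and Xipharia — a synapomorphy uniting that clade.
Most parsimonious ingroup topology: (((Meroilis,((Helioites,Cyanana),Ornithura)),Xipharia),Sclerana).
The clade {Cyanana, Helioites, Meroilis, Ornithura, Xipharia} is supported by C5: its derived state '+' occurs in exactly those taxa and in no other taxon (including the outgroup).

C5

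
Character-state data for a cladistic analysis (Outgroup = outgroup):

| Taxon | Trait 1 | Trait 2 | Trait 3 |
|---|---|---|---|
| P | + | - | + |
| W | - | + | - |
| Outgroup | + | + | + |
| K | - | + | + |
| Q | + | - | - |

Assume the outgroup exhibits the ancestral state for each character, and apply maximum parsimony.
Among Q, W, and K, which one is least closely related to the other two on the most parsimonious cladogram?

Q

The outgroup has state '+' for every character, so '-' is the derived state throughout.
Trait 1 (derived state '-') is shared by K and W — a synapomorphy uniting that clade.
Only P and Q show the derived state '-' for Trait 2, supporting them as a clade.
Trait 3 (state '-') occurs in Q and W but conflicts with the nesting implied by the other characters — most parsimoniously interpreted as homoplasy.
Most parsimonious ingroup topology: ((W,K),(Q,P)).
K and W share a more recent common ancestor with each other than either does with Q, so Q is the least closely related of the three.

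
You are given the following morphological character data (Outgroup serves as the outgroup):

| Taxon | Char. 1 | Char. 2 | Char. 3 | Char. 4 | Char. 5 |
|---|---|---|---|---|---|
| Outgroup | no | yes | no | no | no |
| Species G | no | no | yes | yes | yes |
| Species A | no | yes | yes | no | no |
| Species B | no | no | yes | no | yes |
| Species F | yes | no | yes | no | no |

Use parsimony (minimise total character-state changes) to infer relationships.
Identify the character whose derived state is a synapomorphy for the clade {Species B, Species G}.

Char. 5

Character polarity is set by the outgroup: the derived state is whichever differs from the outgroup's state, so for Char. 2 the derived state is 'no', and for the remaining characters it is 'yes'.
Char. 1 (derived state 'yes') is unique to Species F (autapomorphy; uninformative for grouping).
Only Species B, Species F, and Species G show the derived state 'no' for Char. 2, supporting them as a clade.
Char. 3 (derived state 'yes') is shared by all ingroup taxa — unites the whole ingroup.
Char. 4 (derived state 'yes') is unique to Species G (autapomorphy; uninformative for grouping).
Only Species B and Species G show the derived state 'yes' for Char. 5, supporting them as a clade.
Most parsimonious ingroup topology: (((Species G,Species B),Species F),Species A).
The clade {Species B, Species G} is supported by Char. 5: its derived state 'yes' occurs in exactly those taxa and in no other taxon (including the outgroup).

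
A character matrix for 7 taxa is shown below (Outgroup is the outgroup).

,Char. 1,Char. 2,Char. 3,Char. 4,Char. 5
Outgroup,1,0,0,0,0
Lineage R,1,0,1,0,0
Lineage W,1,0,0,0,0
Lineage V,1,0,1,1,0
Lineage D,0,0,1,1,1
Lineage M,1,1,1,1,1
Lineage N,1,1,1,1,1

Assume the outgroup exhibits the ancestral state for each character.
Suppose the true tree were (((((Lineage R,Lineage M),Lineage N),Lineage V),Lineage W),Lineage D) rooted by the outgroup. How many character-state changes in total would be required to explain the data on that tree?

Map each character onto (((((Lineage R,Lineage M),Lineage N),Lineage V),Lineage W),Lineage D) (rooted by Outgroup) and count the minimum state changes it requires (Fitch parsimony):
Char. 1: 1; Char. 2: 2; Char. 3: 2; Char. 4: 3; Char. 5: 3.
Total tree length = 11.

11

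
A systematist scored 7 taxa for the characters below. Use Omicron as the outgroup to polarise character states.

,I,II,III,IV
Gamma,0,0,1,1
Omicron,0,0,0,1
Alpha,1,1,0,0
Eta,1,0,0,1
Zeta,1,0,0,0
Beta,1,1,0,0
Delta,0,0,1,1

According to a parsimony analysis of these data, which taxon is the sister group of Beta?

Alpha

Character polarity is set by the outgroup: the derived state is whichever differs from the outgroup's state, so for IV the derived state is '0', and for the remaining characters it is '1'.
I (derived state '1') is shared by Alpha, Beta, Eta, and Zeta — a synapomorphy uniting that clade.
II: derived state '1' in Alpha and Beta only — synapomorphy for {Alpha, Beta}.
Only Delta and Gamma show the derived state '1' for III, supporting them as a clade.
IV: derived state '0' in Alpha, Beta, and Zeta only — synapomorphy for {Alpha, Beta, Zeta}.
Most parsimonious ingroup topology: ((Gamma,Delta),(((Beta,Alpha),Zeta),Eta)).
Beta and Alpha form a cherry on this tree, so they are sister taxa.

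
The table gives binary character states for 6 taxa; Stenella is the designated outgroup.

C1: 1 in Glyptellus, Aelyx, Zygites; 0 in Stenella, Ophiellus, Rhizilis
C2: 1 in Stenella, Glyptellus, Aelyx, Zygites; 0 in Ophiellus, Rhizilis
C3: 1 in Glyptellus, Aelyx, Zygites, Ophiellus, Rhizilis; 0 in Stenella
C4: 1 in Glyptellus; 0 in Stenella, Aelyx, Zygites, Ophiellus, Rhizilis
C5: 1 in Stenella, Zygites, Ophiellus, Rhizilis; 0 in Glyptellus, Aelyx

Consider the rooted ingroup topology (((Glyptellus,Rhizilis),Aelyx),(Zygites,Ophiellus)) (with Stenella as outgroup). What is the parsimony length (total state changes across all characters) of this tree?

9

Map each character onto (((Glyptellus,Rhizilis),Aelyx),(Zygites,Ophiellus)) (rooted by Stenella) and count the minimum state changes it requires (Fitch parsimony):
C1: 3; C2: 2; C3: 1; C4: 1; C5: 2.
Total tree length = 9.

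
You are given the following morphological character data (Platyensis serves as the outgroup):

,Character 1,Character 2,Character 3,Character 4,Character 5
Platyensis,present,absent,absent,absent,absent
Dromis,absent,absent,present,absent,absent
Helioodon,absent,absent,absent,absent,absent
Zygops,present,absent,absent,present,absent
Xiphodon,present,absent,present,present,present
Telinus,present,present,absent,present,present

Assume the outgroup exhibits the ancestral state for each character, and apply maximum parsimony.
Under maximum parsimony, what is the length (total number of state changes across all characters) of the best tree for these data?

Character polarity is set by the outgroup: the derived state is whichever differs from the outgroup's state, so for Character 1 the derived state is 'absent', and for the remaining characters it is 'present'.
Character 1 (derived state 'absent') is shared by Dromis and Helioodon — a synapomorphy uniting that clade.
Character 2 (derived state 'present') is unique to Telinus (autapomorphy; uninformative for grouping).
Character 3 (state 'present') occurs in Dromis and Xiphodon but conflicts with the nesting implied by the other characters — most parsimoniously interpreted as homoplasy.
Character 4: derived state 'present' in Telinus, Xiphodon, and Zygops only — synapomorphy for {Telinus, Xiphodon, Zygops}.
Character 5 (derived state 'present') is shared by Telinus and Xiphodon — a synapomorphy uniting that clade.
Most parsimonious ingroup topology: ((Dromis,Helioodon),(Zygops,(Xiphodon,Telinus))).
Changes per character on this tree: Character 1: 1; Character 2: 1; Character 3: 2; Character 4: 1; Character 5: 1.
Total = 6.

6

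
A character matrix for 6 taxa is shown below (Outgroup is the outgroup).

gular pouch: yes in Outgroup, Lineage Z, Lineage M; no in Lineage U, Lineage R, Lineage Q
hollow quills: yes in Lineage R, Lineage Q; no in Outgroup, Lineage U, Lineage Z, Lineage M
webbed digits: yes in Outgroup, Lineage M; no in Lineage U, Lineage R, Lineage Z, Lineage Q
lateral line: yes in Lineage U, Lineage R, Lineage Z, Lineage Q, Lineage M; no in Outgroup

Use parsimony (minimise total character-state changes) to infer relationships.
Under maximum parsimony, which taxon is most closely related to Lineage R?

Lineage Q

Character polarity is set by the outgroup: the derived state is whichever differs from the outgroup's state, so for gular pouch, webbed digits the derived state is 'no', and for the remaining characters it is 'yes'.
Only Lineage Q, Lineage R, and Lineage U show the derived state 'no' for gular pouch, supporting them as a clade.
Only Lineage Q and Lineage R show the derived state 'yes' for hollow quills, supporting them as a clade.
Only Lineage Q, Lineage R, Lineage U, and Lineage Z show the derived state 'no' for webbed digits, supporting them as a clade.
lateral line (derived state 'yes') is shared by all ingroup taxa — unites the whole ingroup.
Most parsimonious ingroup topology: (((Lineage U,(Lineage R,Lineage Q)),Lineage Z),Lineage M).
Lineage R and Lineage Q form a cherry on this tree, so they are sister taxa.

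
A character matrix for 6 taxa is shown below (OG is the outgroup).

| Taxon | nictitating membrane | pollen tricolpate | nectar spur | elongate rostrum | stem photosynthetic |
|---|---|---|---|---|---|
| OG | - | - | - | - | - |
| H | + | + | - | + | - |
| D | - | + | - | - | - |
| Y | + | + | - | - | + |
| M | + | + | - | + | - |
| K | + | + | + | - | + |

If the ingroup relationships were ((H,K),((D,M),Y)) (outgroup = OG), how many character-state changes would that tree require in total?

Map each character onto ((H,K),((D,M),Y)) (rooted by OG) and count the minimum state changes it requires (Fitch parsimony):
nictitating membrane: 2; pollen tricolpate: 1; nectar spur: 1; elongate rostrum: 2; stem photosynthetic: 2.
Total tree length = 8.

8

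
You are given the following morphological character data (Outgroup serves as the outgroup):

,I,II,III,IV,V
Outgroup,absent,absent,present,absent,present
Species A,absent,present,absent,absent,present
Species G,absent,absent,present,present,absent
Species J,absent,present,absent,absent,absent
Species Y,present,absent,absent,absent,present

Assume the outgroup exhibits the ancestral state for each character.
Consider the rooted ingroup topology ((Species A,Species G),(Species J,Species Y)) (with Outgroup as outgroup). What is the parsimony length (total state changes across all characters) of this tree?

8

Map each character onto ((Species A,Species G),(Species J,Species Y)) (rooted by Outgroup) and count the minimum state changes it requires (Fitch parsimony):
I: 1; II: 2; III: 2; IV: 1; V: 2.
Total tree length = 8.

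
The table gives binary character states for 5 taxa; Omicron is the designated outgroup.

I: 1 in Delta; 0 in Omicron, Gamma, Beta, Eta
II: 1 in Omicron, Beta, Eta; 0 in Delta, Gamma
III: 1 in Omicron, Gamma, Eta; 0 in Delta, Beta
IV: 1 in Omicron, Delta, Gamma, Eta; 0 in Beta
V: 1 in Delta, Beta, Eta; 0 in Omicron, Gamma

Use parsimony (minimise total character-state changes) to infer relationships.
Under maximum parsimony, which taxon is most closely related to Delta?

Character polarity is set by the outgroup: the derived state is whichever differs from the outgroup's state, so for II, III, IV the derived state is '0', and for the remaining characters it is '1'.
I: derived state '1' in Delta only — an autapomorphy, so it tells us nothing about relationships among taxa.
II (state '0') occurs in Delta and Gamma but conflicts with the nesting implied by the other characters — most parsimoniously interpreted as homoplasy.
III: derived state '0' in Beta and Delta only — synapomorphy for {Beta, Delta}.
IV (derived state '0') is unique to Beta (autapomorphy; uninformative for grouping).
V: derived state '1' in Beta, Delta, and Eta only — synapomorphy for {Beta, Delta, Eta}.
Most parsimonious ingroup topology: (((Delta,Beta),Eta),Gamma).
Delta and Beta form a cherry on this tree, so they are sister taxa.

Beta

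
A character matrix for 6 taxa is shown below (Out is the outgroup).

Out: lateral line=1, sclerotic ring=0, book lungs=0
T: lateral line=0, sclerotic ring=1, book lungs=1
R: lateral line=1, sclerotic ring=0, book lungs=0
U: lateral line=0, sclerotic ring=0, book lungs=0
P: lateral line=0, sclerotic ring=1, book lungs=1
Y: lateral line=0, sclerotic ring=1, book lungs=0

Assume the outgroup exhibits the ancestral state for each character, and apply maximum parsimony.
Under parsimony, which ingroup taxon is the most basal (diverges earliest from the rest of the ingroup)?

Character polarity is set by the outgroup: the derived state is whichever differs from the outgroup's state, so for lateral line the derived state is '0', and for the remaining characters it is '1'.
Only P, T, U, and Y show the derived state '0' for lateral line, supporting them as a clade.
sclerotic ring: derived state '1' in P, T, and Y only — synapomorphy for {P, T, Y}.
Only P and T show the derived state '1' for book lungs, supporting them as a clade.
Most parsimonious ingroup topology: ((((T,P),Y),U),R).
R is sister to the clade containing all other ingroup taxa, so it is the earliest-diverging (most basal) ingroup lineage.

R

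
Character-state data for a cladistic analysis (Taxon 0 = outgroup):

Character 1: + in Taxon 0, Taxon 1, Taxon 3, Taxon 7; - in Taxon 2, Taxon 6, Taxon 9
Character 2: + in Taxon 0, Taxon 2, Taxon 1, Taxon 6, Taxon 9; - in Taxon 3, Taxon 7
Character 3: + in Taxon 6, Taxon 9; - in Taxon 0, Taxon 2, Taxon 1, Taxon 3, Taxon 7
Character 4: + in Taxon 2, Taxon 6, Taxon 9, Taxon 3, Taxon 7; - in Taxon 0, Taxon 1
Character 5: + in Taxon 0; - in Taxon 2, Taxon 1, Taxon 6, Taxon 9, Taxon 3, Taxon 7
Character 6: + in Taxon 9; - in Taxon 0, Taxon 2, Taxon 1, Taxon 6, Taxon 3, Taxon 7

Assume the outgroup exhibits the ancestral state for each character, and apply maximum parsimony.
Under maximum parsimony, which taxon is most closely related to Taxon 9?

Taxon 6

Character polarity is set by the outgroup: the derived state is whichever differs from the outgroup's state, so for Character 1, Character 2, Character 5 the derived state is '-', and for the remaining characters it is '+'.
Character 1: derived state '-' in Taxon 2, Taxon 6, and Taxon 9 only — synapomorphy for {Taxon 2, Taxon 6, Taxon 9}.
Character 2: derived state '-' in Taxon 3 and Taxon 7 only — synapomorphy for {Taxon 3, Taxon 7}.
Character 3: derived state '+' in Taxon 6 and Taxon 9 only — synapomorphy for {Taxon 6, Taxon 9}.
Character 4: derived state '+' in Taxon 2, Taxon 3, Taxon 6, Taxon 7, and Taxon 9 only — synapomorphy for {Taxon 2, Taxon 3, Taxon 6, Taxon 7, Taxon 9}.
All ingroup taxa share the derived state '-' for Character 5; it defines the ingroup but does not resolve relationships within it.
Character 6: derived state '+' in Taxon 9 only — an autapomorphy, so it tells us nothing about relationships among taxa.
Most parsimonious ingroup topology: (((Taxon 2,(Taxon 6,Taxon 9)),(Taxon 3,Taxon 7)),Taxon 1).
Taxon 9 and Taxon 6 form a cherry on this tree, so they are sister taxa.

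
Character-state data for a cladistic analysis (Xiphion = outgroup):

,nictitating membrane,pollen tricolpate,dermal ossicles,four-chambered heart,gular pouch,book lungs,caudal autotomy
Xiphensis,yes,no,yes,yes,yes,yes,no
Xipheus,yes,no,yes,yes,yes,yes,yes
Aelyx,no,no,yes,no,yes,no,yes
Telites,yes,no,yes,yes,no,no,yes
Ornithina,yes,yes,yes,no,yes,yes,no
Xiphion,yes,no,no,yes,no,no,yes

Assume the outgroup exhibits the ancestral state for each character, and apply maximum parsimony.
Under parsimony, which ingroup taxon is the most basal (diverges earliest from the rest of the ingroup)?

Character polarity is set by the outgroup: the derived state is whichever differs from the outgroup's state, so for nictitating membrane, four-chambered heart, caudal autotomy the derived state is 'no', and for the remaining characters it is 'yes'.
nictitating membrane (derived state 'no') is unique to Aelyx (autapomorphy; uninformative for grouping).
pollen tricolpate: derived state 'yes' in Ornithina only — an autapomorphy, so it tells us nothing about relationships among taxa.
All ingroup taxa share the derived state 'yes' for dermal ossicles; it defines the ingroup but does not resolve relationships within it.
four-chambered heart (state 'no') occurs in Aelyx and Ornithina but conflicts with the nesting implied by the other characters — most parsimoniously interpreted as homoplasy.
gular pouch: derived state 'yes' in Aelyx, Ornithina, Xiphensis, and Xipheus only — synapomorphy for {Aelyx, Ornithina, Xiphensis, Xipheus}.
book lungs (derived state 'yes') is shared by Ornithina, Xiphensis, and Xipheus — a synapomorphy uniting that clade.
caudal autotomy (derived state 'no') is shared by Ornithina and Xiphensis — a synapomorphy uniting that clade.
Most parsimonious ingroup topology: ((Aelyx,((Ornithina,Xiphensis),Xipheus)),Telites).
Telites is sister to the clade containing all other ingroup taxa, so it is the earliest-diverging (most basal) ingroup lineage.

Telites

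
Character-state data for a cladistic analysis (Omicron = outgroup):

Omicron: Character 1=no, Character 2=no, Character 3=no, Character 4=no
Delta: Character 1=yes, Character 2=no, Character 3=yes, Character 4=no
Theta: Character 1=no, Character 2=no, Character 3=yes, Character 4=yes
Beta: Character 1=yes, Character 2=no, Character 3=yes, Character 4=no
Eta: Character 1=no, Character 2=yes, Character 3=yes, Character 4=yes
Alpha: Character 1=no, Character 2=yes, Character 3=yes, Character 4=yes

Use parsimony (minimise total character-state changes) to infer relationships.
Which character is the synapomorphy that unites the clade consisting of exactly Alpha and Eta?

The outgroup has state 'no' for every character, so 'yes' is the derived state throughout.
Only Beta and Delta show the derived state 'yes' for Character 1, supporting them as a clade.
Character 2 (derived state 'yes') is shared by Alpha and Eta — a synapomorphy uniting that clade.
Character 3 (derived state 'yes') is shared by all ingroup taxa — unites the whole ingroup.
Only Alpha, Eta, and Theta show the derived state 'yes' for Character 4, supporting them as a clade.
Most parsimonious ingroup topology: ((Delta,Beta),(Theta,(Eta,Alpha))).
The clade {Alpha, Eta} is supported by Character 2: its derived state 'yes' occurs in exactly those taxa and in no other taxon (including the outgroup).

Character 2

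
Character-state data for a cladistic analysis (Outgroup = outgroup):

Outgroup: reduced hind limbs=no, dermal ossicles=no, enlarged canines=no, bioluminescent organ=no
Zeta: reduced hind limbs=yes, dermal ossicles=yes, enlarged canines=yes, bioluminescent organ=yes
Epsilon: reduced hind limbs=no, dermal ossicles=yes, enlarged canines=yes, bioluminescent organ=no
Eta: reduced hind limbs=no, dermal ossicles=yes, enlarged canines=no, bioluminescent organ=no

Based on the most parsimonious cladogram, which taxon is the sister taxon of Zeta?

The outgroup has state 'no' for every character, so 'yes' is the derived state throughout.
reduced hind limbs: derived state 'yes' in Zeta only — an autapomorphy, so it tells us nothing about relationships among taxa.
dermal ossicles (derived state 'yes') is shared by all ingroup taxa — unites the whole ingroup.
enlarged canines (derived state 'yes') is shared by Epsilon and Zeta — a synapomorphy uniting that clade.
bioluminescent organ (derived state 'yes') is unique to Zeta (autapomorphy; uninformative for grouping).
Most parsimonious ingroup topology: ((Zeta,Epsilon),Eta).
Zeta and Epsilon form a cherry on this tree, so they are sister taxa.

Epsilon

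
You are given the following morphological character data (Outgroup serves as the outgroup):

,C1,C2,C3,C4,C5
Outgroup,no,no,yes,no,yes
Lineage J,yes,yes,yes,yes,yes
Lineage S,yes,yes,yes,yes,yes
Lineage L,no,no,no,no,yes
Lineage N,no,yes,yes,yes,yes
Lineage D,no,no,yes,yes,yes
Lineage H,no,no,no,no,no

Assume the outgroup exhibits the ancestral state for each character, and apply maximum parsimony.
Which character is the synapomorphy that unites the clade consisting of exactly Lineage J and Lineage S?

C1

Character polarity is set by the outgroup: the derived state is whichever differs from the outgroup's state, so for C3, C5 the derived state is 'no', and for the remaining characters it is 'yes'.
Only Lineage J and Lineage S show the derived state 'yes' for C1, supporting them as a clade.
C2: derived state 'yes' in Lineage J, Lineage N, and Lineage S only — synapomorphy for {Lineage J, Lineage N, Lineage S}.
Only Lineage H and Lineage L show the derived state 'no' for C3, supporting them as a clade.
Only Lineage D, Lineage J, Lineage N, and Lineage S show the derived state 'yes' for C4, supporting them as a clade.
C5 (derived state 'no') is unique to Lineage H (autapomorphy; uninformative for grouping).
Most parsimonious ingroup topology: ((((Lineage J,Lineage S),Lineage N),Lineage D),(Lineage L,Lineage H)).
The clade {Lineage J, Lineage S} is supported by C1: its derived state 'yes' occurs in exactly those taxa and in no other taxon (including the outgroup).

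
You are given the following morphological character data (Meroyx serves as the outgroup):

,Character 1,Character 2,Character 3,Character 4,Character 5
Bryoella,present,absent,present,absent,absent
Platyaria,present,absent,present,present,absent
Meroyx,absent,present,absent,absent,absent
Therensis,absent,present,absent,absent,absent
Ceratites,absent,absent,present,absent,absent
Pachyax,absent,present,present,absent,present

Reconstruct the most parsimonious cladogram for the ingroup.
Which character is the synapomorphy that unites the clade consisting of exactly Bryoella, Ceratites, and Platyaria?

Character polarity is set by the outgroup: the derived state is whichever differs from the outgroup's state, so for Character 2 the derived state is 'absent', and for the remaining characters it is 'present'.
Only Bryoella and Platyaria show the derived state 'present' for Character 1, supporting them as a clade.
Only Bryoella, Ceratites, and Platyaria show the derived state 'absent' for Character 2, supporting them as a clade.
Character 3: derived state 'present' in Bryoella, Ceratites, Pachyax, and Platyaria only — synapomorphy for {Bryoella, Ceratites, Pachyax, Platyaria}.
Character 4 (derived state 'present') is unique to Platyaria (autapomorphy; uninformative for grouping).
Character 5 (derived state 'present') is unique to Pachyax (autapomorphy; uninformative for grouping).
Most parsimonious ingroup topology: ((((Bryoella,Platyaria),Ceratites),Pachyax),Therensis).
The clade {Bryoella, Ceratites, Platyaria} is supported by Character 2: its derived state 'absent' occurs in exactly those taxa and in no other taxon (including the outgroup).

Character 2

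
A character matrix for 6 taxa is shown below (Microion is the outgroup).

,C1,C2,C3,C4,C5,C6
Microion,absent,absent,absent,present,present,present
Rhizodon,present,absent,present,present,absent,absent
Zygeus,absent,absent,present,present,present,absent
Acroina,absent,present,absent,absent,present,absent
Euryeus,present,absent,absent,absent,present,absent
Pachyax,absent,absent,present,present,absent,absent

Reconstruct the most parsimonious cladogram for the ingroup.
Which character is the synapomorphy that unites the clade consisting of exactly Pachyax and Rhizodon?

C5

Character polarity is set by the outgroup: the derived state is whichever differs from the outgroup's state, so for C4, C5, C6 the derived state is 'absent', and for the remaining characters it is 'present'.
C1 (state 'present') occurs in Euryeus and Rhizodon but conflicts with the nesting implied by the other characters — most parsimoniously interpreted as homoplasy.
C2 (derived state 'present') is unique to Acroina (autapomorphy; uninformative for grouping).
C3: derived state 'present' in Pachyax, Rhizodon, and Zygeus only — synapomorphy for {Pachyax, Rhizodon, Zygeus}.
Only Acroina and Euryeus show the derived state 'absent' for C4, supporting them as a clade.
C5 (derived state 'absent') is shared by Pachyax and Rhizodon — a synapomorphy uniting that clade.
C6 (derived state 'absent') is shared by all ingroup taxa — unites the whole ingroup.
Most parsimonious ingroup topology: (((Rhizodon,Pachyax),Zygeus),(Acroina,Euryeus)).
The clade {Pachyax, Rhizodon} is supported by C5: its derived state 'absent' occurs in exactly those taxa and in no other taxon (including the outgroup).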